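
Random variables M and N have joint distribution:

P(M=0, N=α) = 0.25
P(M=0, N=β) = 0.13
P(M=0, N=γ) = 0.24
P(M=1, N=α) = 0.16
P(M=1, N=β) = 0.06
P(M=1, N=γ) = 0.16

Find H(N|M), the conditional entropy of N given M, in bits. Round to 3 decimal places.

Chain rule: H(N|M) = H(M,N) − H(M).
Marginals: p(M) = (0.6200, 0.3800), p(N) = (0.4100, 0.1900, 0.4000).
H(M,N) = 2.4663 bits; H(M) = 0.9580 bits.
H(N|M) = 2.4663 − 0.9580 = 1.508 bits.

1.508 bits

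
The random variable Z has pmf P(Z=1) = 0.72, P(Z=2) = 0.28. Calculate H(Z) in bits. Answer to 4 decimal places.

H(Z) = −Σ p·log₂ p.
  −(0.72)·log₂(0.72) = 0.34123
  −(0.28)·log₂(0.28) = 0.51422
Sum: 0.34123 + 0.51422 = 0.8555 bits.

0.8555 bits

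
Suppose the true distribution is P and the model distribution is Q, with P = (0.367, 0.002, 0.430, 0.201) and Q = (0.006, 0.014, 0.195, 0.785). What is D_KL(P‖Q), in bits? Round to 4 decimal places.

2.2679 bits

D(P‖Q) = Σ p·log₂(p/q).
  0.367·log₂(0.367/0.006) = 2.17803
  0.002·log₂(0.002/0.014) = -0.00561
  0.430·log₂(0.430/0.195) = 0.49057
  0.201·log₂(0.201/0.785) = -0.39506
D(P‖Q) = 2.2679 bits.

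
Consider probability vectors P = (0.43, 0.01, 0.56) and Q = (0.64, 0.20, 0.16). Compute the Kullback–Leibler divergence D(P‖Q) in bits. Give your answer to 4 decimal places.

D(P‖Q) = Σ p·log₂(p/q).
  0.43·log₂(0.43/0.64) = -0.24671
  0.01·log₂(0.01/0.20) = -0.04322
  0.56·log₂(0.56/0.16) = 1.01212
D(P‖Q) = 0.7222 bits.

0.7222 bits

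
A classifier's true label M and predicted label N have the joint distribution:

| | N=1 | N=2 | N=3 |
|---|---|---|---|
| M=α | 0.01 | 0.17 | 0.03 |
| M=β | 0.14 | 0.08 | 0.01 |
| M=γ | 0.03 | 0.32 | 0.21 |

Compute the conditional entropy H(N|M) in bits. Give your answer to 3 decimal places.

1.130 bits

Chain rule: H(N|M) = H(M,N) − H(M).
Marginals: p(M) = (0.2100, 0.2300, 0.5600), p(N) = (0.1800, 0.5700, 0.2500).
H(M,N) = 2.5585 bits; H(M) = 1.4289 bits.
H(N|M) = 2.5585 − 1.4289 = 1.130 bits.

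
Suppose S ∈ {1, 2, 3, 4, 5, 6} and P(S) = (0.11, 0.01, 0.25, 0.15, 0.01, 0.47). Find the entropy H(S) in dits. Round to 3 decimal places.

0.574 dits

H(S) = −Σ p·log₁₀ p.
  −(0.11)·log₁₀(0.11) = 0.1054
  −(0.01)·log₁₀(0.01) = 0.0200
  −(0.25)·log₁₀(0.25) = 0.1505
  −(0.15)·log₁₀(0.15) = 0.1236
  −(0.01)·log₁₀(0.01) = 0.0200
  −(0.47)·log₁₀(0.47) = 0.1541
Sum: 0.1054 + 0.0200 + 0.1505 + 0.1236 + 0.0200 + 0.1541 = 0.574 dits.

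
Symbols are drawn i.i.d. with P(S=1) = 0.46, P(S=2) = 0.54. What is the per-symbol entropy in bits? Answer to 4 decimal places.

0.9954 bits

H(S) = −Σ p·log₂ p.
  −(0.46)·log₂(0.46) = 0.51534
  −(0.54)·log₂(0.54) = 0.48004
Sum: 0.51534 + 0.48004 = 0.9954 bits.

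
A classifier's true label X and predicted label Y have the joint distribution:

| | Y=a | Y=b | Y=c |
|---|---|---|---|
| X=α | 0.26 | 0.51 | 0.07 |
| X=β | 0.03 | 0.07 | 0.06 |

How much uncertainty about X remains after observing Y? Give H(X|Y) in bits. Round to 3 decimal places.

0.577 bits

Marginals: p(X) = (0.8400, 0.1600), p(Y) = (0.2900, 0.5800, 0.1300).
H(X|Y) = Σ p(Y) · H(X|Y=·).
  Y=a: p=0.2900, H(X|Y=a) = 0.4798
  Y=b: p=0.5800, H(X|Y=b) = 0.5313
  Y=c: p=0.1300, H(X|Y=c) = 0.9957
Weighted sum = 0.577 bits.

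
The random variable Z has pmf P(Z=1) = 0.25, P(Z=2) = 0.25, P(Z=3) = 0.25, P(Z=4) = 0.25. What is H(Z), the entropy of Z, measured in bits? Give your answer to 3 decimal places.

H(Z) = −Σ p·log₂ p.
  −(0.25)·log₂(0.25) = 0.5000
  −(0.25)·log₂(0.25) = 0.5000
  −(0.25)·log₂(0.25) = 0.5000
  −(0.25)·log₂(0.25) = 0.5000
Sum: 0.5000 + 0.5000 + 0.5000 + 0.5000 = 2.000 bits.

2.000 bits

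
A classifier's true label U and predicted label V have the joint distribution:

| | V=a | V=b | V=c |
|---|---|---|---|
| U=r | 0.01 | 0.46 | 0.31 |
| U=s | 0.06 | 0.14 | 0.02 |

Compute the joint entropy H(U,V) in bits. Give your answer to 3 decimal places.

1.859 bits

H(U,V) = −Σ p(x,y)·log₂ p(x,y) over all 6 cells.
  cell (r,a): −0.01·log₂0.01 = 0.0664
  cell (r,b): −0.46·log₂0.46 = 0.5153
  cell (r,c): −0.31·log₂0.31 = 0.5238
  cell (s,a): −0.06·log₂0.06 = 0.2435
  cell (s,b): −0.14·log₂0.14 = 0.3971
  cell (s,c): −0.02·log₂0.02 = 0.1129
Sum = 1.859 bits.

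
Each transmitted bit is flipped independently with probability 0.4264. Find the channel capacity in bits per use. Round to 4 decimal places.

0.0157 bits

Binary symmetric channel: C = 1 − h₂(ε) where h₂ is the binary entropy function.
h₂(0.4264) = −0.4264·log₂0.4264 − 0.5736·log₂0.5736 = 0.9843.
C = 1 − 0.9843 = 0.0157 bits per channel use.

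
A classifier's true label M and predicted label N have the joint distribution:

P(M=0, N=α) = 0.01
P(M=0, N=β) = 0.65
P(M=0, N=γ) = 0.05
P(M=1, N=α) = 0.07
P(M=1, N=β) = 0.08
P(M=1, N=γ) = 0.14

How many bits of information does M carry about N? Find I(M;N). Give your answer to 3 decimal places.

0.303 bits

Marginals: p(M) = (0.7100, 0.2900), p(N) = (0.0800, 0.7300, 0.1900).
I(M;N) = Σ p(x,y)·log₂[p(x,y)/(p(x)p(y))].
  (0,α): 0.01·log₂(0.1761) = -0.0251
  (0,β): 0.65·log₂(1.2541) = 0.2123
  (0,γ): 0.05·log₂(0.3706) = -0.0716
  (1,α): 0.07·log₂(3.0172) = 0.1115
  (1,β): 0.08·log₂(0.3779) = -0.1123
  (1,γ): 0.14·log₂(2.5408) = 0.1883
Sum = 0.303 bits.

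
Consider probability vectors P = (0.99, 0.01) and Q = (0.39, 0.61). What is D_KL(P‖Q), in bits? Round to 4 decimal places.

1.2712 bits

D(P‖Q) = Σ p·log₂(p/q).
  0.99·log₂(0.99/0.39) = 1.33051
  0.01·log₂(0.01/0.61) = -0.05931
D(P‖Q) = 1.2712 bits.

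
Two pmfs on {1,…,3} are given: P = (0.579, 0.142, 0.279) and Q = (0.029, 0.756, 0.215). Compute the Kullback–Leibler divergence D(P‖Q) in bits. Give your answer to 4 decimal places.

D(P‖Q) = Σ p·log₂(p/q).
  0.579·log₂(0.579/0.029) = 2.50095
  0.142·log₂(0.142/0.756) = -0.34257
  0.279·log₂(0.279/0.215) = 0.10488
D(P‖Q) = 2.2633 bits.

2.2633 bits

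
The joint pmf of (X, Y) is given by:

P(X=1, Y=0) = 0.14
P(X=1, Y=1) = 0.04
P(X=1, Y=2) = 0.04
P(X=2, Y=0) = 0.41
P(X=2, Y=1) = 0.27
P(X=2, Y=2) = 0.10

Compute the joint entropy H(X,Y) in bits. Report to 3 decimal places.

2.138 bits

H(X,Y) = −Σ p(x,y)·log₂ p(x,y) over all 6 cells.
  cell (1,0): −0.14·log₂0.14 = 0.3971
  cell (1,1): −0.04·log₂0.04 = 0.1858
  cell (1,2): −0.04·log₂0.04 = 0.1858
  cell (2,0): −0.41·log₂0.41 = 0.5274
  cell (2,1): −0.27·log₂0.27 = 0.5100
  cell (2,2): −0.10·log₂0.10 = 0.3322
Sum = 2.138 bits.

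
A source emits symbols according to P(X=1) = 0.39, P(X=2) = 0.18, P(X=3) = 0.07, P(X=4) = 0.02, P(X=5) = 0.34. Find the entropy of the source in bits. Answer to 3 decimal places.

1.886 bits

H(X) = −Σ p·log₂ p.
  −(0.39)·log₂(0.39) = 0.5298
  −(0.18)·log₂(0.18) = 0.4453
  −(0.07)·log₂(0.07) = 0.2686
  −(0.02)·log₂(0.02) = 0.1129
  −(0.34)·log₂(0.34) = 0.5292
Sum: 0.5298 + 0.4453 + 0.2686 + 0.1129 + 0.5292 = 1.886 bits.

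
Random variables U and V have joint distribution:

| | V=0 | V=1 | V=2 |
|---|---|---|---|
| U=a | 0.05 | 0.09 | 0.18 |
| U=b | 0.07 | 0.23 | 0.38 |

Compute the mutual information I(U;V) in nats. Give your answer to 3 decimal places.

0.004 nats

Marginals: p(U) = (0.3200, 0.6800), p(V) = (0.1200, 0.3200, 0.5600).
I(U;V) = Σ p(x,y)·ln[p(x,y)/(p(x)p(y))].
  (a,0): 0.05·ln(1.3021) = 0.0132
  (a,1): 0.09·ln(0.8789) = -0.0116
  (a,2): 0.18·ln(1.0045) = 0.0008
  (b,0): 0.07·ln(0.8578) = -0.0107
  (b,1): 0.23·ln(1.0570) = 0.0127
  (b,2): 0.38·ln(0.9979) = -0.0008
Sum = 0.004 nats.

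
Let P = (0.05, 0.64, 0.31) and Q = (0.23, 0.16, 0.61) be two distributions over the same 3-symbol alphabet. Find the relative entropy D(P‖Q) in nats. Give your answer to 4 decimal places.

0.6011 nats

D(P‖Q) = Σ p·ln(p/q).
  0.05·ln(0.05/0.23) = -0.07630
  0.64·ln(0.64/0.16) = 0.88723
  0.31·ln(0.31/0.61) = -0.20983
D(P‖Q) = 0.6011 nats.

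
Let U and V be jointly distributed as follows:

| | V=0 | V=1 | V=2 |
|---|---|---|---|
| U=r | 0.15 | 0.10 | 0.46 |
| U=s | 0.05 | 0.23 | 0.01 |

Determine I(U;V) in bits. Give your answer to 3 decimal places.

0.345 bits

Marginals: p(U) = (0.7100, 0.2900), p(V) = (0.2000, 0.3300, 0.4700).
I(U;V) = H(U) + H(V) − H(U,V).
H(U) = 0.8687, H(V) = 1.5042, H(U,V) = 2.0283.
I(U;V) = 0.8687 + 1.5042 − 2.0283 = 0.345 bits.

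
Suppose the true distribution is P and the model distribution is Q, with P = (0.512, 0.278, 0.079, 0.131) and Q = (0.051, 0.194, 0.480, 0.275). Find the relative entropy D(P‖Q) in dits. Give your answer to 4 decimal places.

0.4522 dits

D(P‖Q) = Σ p·log₁₀(p/q).
  0.512·log₁₀(0.512/0.051) = 0.51287
  0.278·log₁₀(0.278/0.194) = 0.04344
  0.079·log₁₀(0.079/0.480) = -0.06191
  0.131·log₁₀(0.131/0.275) = -0.04219
D(P‖Q) = 0.4522 dits.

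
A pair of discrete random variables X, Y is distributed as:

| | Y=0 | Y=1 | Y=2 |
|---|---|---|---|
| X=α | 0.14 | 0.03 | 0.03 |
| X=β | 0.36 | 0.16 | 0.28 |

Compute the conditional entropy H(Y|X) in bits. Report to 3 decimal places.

1.447 bits

Chain rule: H(Y|X) = H(X,Y) − H(X).
Marginals: p(X) = (0.2000, 0.8000), p(Y) = (0.5000, 0.1900, 0.3100).
H(X,Y) = 2.1685 bits; H(X) = 0.7219 bits.
H(Y|X) = 2.1685 − 0.7219 = 1.447 bits.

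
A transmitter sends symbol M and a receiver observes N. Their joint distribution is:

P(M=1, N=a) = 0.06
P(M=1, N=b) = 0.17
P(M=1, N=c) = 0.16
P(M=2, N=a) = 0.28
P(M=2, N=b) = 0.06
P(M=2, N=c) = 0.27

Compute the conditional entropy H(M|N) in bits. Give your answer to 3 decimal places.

Marginals: p(M) = (0.3900, 0.6100), p(N) = (0.3400, 0.2300, 0.4300).
H(M|N) = Σ p(N) · H(M|N=·).
  N=a: p=0.3400, H(M|N=a) = 0.6723
  N=b: p=0.2300, H(M|N=b) = 0.8281
  N=c: p=0.4300, H(M|N=c) = 0.9523
Weighted sum = 0.829 bits.

0.829 bits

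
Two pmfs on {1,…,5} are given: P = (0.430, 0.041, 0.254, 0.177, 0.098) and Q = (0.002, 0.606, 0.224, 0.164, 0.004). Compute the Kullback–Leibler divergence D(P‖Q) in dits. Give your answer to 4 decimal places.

D(P‖Q) = Σ p·log₁₀(p/q).
  0.430·log₁₀(0.430/0.002) = 1.00295
  0.041·log₁₀(0.041/0.606) = -0.04796
  0.254·log₁₀(0.254/0.224) = 0.01386
  0.177·log₁₀(0.177/0.164) = 0.00586
  0.098·log₁₀(0.098/0.004) = 0.13614
D(P‖Q) = 1.1109 dits.

1.1109 dits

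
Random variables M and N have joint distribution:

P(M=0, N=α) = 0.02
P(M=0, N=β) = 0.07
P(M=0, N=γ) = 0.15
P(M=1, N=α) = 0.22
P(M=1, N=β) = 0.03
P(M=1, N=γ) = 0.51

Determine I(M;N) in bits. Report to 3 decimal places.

Marginals: p(M) = (0.2400, 0.7600), p(N) = (0.2400, 0.1000, 0.6600).
I(M;N) = Σ p(x,y)·log₂[p(x,y)/(p(x)p(y))].
  (0,α): 0.02·log₂(0.3472) = -0.0305
  (0,β): 0.07·log₂(2.9167) = 0.1081
  (0,γ): 0.15·log₂(0.9470) = -0.0118
  (1,α): 0.22·log₂(1.2061) = 0.0595
  (1,β): 0.03·log₂(0.3947) = -0.0402
  (1,γ): 0.51·log₂(1.0167) = 0.0122
Sum = 0.097 bits.

0.097 bits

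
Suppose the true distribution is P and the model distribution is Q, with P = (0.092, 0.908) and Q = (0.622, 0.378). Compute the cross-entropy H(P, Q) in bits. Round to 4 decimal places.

1.3374 bits

H(P,Q) = −Σ p·log₂ q.
  −0.092·log₂(0.622) = 0.06302
  −0.908·log₂(0.378) = 1.27442
H(P,Q) = 1.3374 bits.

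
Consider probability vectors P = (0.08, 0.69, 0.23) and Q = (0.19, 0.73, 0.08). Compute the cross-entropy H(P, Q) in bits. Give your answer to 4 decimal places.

1.3430 bits

H(P,Q) = −Σ p·log₂ q.
  −0.08·log₂(0.19) = 0.19167
  −0.69·log₂(0.73) = 0.31328
  −0.23·log₂(0.08) = 0.83809
H(P,Q) = 1.3430 bits.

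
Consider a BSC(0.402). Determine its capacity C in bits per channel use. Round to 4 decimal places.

Binary symmetric channel: C = 1 − h₂(ε) where h₂ is the binary entropy function.
h₂(0.402) = −0.402·log₂0.402 − 0.598·log₂0.598 = 0.9721.
C = 1 − 0.9721 = 0.0279 bits per channel use.

0.0279 bits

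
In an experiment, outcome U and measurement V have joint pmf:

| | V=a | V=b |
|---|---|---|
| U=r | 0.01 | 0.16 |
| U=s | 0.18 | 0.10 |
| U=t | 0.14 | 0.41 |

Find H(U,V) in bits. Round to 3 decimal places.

H(U,V) = −Σ p(x,y)·log₂ p(x,y) over all 6 cells.
  cell (r,a): −0.01·log₂0.01 = 0.0664
  cell (r,b): −0.16·log₂0.16 = 0.4230
  cell (s,a): −0.18·log₂0.18 = 0.4453
  cell (s,b): −0.10·log₂0.10 = 0.3322
  cell (t,a): −0.14·log₂0.14 = 0.3971
  cell (t,b): −0.41·log₂0.41 = 0.5274
Sum = 2.191 bits.

2.191 bits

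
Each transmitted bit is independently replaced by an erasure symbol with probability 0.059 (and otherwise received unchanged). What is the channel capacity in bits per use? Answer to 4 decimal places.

Binary erasure channel: capacity C = 1 − ε.
C = 1 − 0.059 = 0.9410 bits per channel use.

0.9410 bits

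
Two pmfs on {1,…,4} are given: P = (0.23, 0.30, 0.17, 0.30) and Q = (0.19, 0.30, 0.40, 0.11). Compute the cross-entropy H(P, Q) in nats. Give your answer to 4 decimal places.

1.5611 nats

H(P,Q) = −Σ p·ln q.
  −0.23·ln(0.19) = 0.38197
  −0.30·ln(0.30) = 0.36119
  −0.17·ln(0.40) = 0.15577
  −0.30·ln(0.11) = 0.66218
H(P,Q) = 1.5611 nats.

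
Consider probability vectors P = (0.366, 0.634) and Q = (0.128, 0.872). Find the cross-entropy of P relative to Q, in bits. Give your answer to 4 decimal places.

H(P,Q) = −Σ p·log₂ q.
  −0.366·log₂(0.128) = 1.08548
  −0.634·log₂(0.872) = 0.12528
H(P,Q) = 1.2108 bits.

1.2108 bits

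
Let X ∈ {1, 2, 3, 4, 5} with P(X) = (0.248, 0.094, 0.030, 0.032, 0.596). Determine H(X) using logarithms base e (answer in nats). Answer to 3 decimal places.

1.092 nats

H(X) = −Σ p·ln p.
  −(0.248)·ln(0.248) = 0.3458
  −(0.094)·ln(0.094) = 0.2223
  −(0.030)·ln(0.030) = 0.1052
  −(0.032)·ln(0.032) = 0.1101
  −(0.596)·ln(0.596) = 0.3084
Sum: 0.3458 + 0.2223 + 0.1052 + 0.1101 + 0.3084 = 1.092 nats.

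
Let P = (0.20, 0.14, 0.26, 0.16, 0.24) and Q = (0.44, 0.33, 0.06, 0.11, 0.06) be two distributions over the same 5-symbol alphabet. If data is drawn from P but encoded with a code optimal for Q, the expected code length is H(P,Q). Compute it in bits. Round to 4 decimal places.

2.9998 bits

H(P,Q) = −Σ p·log₂ q.
  −0.20·log₂(0.44) = 0.23688
  −0.14·log₂(0.33) = 0.22392
  −0.26·log₂(0.06) = 1.05531
  −0.16·log₂(0.11) = 0.50951
  −0.24·log₂(0.06) = 0.97413
H(P,Q) = 2.9998 bits.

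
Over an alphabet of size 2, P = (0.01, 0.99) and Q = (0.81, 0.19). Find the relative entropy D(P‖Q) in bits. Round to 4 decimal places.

2.2942 bits

D(P‖Q) = Σ p·log₂(p/q).
  0.01·log₂(0.01/0.81) = -0.06340
  0.99·log₂(0.99/0.19) = 2.35761
D(P‖Q) = 2.2942 bits.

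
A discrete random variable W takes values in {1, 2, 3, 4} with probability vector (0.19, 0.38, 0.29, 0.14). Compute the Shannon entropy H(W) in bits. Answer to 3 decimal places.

1.901 bits

H(W) = −Σ p·log₂ p.
  −(0.19)·log₂(0.19) = 0.4552
  −(0.38)·log₂(0.38) = 0.5305
  −(0.29)·log₂(0.29) = 0.5179
  −(0.14)·log₂(0.14) = 0.3971
Sum: 0.4552 + 0.5305 + 0.5179 + 0.3971 = 1.901 bits.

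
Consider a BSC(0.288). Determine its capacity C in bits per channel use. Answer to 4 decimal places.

0.1339 bits

Binary symmetric channel: C = 1 − h₂(ε) where h₂ is the binary entropy function.
h₂(0.288) = −0.288·log₂0.288 − 0.712·log₂0.712 = 0.8661.
C = 1 − 0.8661 = 0.1339 bits per channel use.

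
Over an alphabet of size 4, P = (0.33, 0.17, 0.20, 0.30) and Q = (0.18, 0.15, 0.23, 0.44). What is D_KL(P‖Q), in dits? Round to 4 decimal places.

D(P‖Q) = Σ p·log₁₀(p/q).
  0.33·log₁₀(0.33/0.18) = 0.08687
  0.17·log₁₀(0.17/0.15) = 0.00924
  0.20·log₁₀(0.20/0.23) = -0.01214
  0.30·log₁₀(0.30/0.44) = -0.04990
D(P‖Q) = 0.0341 dits.

0.0341 dits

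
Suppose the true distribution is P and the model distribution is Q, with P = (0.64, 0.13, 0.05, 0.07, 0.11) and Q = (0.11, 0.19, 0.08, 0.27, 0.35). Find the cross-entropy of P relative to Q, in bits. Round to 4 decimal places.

H(P,Q) = −Σ p·log₂ q.
  −0.64·log₂(0.11) = 2.03803
  −0.13·log₂(0.19) = 0.31147
  −0.05·log₂(0.08) = 0.18219
  −0.07·log₂(0.27) = 0.13223
  −0.11·log₂(0.35) = 0.16660
H(P,Q) = 2.8305 bits.

2.8305 bits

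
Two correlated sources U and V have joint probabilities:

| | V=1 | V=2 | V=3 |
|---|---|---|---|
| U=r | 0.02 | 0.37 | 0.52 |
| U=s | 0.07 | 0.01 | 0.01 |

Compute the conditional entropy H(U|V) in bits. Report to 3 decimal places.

Chain rule: H(U|V) = H(U,V) − H(V).
Marginals: p(U) = (0.9100, 0.0900), p(V) = (0.0900, 0.3800, 0.5300).
H(U,V) = 1.5356 bits; H(V) = 1.3286 bits.
H(U|V) = 1.5356 − 1.3286 = 0.207 bits.

0.207 bits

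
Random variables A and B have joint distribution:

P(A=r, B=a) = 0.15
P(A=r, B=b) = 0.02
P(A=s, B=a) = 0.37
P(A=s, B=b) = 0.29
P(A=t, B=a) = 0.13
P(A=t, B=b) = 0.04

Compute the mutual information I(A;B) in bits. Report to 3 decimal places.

Marginals: p(A) = (0.1700, 0.6600, 0.1700), p(B) = (0.6500, 0.3500).
I(A;B) = H(A) + H(B) − H(A,B).
H(A) = 1.2648, H(B) = 0.9341, H(A,B) = 2.1405.
I(A;B) = 1.2648 + 0.9341 − 2.1405 = 0.058 bits.

0.058 bits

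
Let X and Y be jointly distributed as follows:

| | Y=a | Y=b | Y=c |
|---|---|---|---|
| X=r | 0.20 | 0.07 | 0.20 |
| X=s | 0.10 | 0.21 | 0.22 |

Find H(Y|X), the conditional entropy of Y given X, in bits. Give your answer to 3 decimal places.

1.486 bits

Chain rule: H(Y|X) = H(X,Y) − H(X).
Marginals: p(X) = (0.4700, 0.5300), p(Y) = (0.3000, 0.2800, 0.4200).
H(X,Y) = 2.4829 bits; H(X) = 0.9974 bits.
H(Y|X) = 2.4829 − 0.9974 = 1.486 bits.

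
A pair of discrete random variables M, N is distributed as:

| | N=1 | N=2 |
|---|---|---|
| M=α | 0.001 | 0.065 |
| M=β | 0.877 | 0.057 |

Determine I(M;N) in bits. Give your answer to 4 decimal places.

Marginals: p(M) = (0.0660, 0.9340), p(N) = (0.8780, 0.1220).
I(M;N) = Σ p(x,y)·log₂[p(x,y)/(p(x)p(y))].
  (α,1): 0.001·log₂(0.0173) = -0.00586
  (α,2): 0.065·log₂(8.0725) = 0.19585
  (β,1): 0.877·log₂(1.0694) = 0.08495
  (β,2): 0.057·log₂(0.5002) = -0.05696
Sum = 0.2180 bits.

0.2180 bits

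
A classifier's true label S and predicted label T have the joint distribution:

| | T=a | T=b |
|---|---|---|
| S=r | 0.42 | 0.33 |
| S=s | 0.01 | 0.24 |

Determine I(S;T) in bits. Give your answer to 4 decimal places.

Marginals: p(S) = (0.7500, 0.2500), p(T) = (0.4300, 0.5700).
I(S;T) = H(S) + H(T) − H(S,T).
H(S) = 0.8113, H(T) = 0.9858, H(S,T) = 1.6140.
I(S;T) = 0.8113 + 0.9858 − 1.6140 = 0.1831 bits.

0.1831 bits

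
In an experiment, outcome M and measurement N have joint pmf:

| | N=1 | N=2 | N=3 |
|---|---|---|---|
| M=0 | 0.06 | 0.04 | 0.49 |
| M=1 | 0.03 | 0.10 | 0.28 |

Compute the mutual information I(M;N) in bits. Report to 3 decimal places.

Marginals: p(M) = (0.5900, 0.4100), p(N) = (0.0900, 0.1400, 0.7700).
I(M;N) = Σ p(x,y)·log₂[p(x,y)/(p(x)p(y))].
  (0,1): 0.06·log₂(1.1299) = 0.0106
  (0,2): 0.04·log₂(0.4843) = -0.0418
  (0,3): 0.49·log₂(1.0786) = 0.0535
  (1,1): 0.03·log₂(0.8130) = -0.0090
  (1,2): 0.10·log₂(1.7422) = 0.0801
  (1,3): 0.28·log₂(0.8869) = -0.0485
Sum = 0.045 bits.

0.045 bits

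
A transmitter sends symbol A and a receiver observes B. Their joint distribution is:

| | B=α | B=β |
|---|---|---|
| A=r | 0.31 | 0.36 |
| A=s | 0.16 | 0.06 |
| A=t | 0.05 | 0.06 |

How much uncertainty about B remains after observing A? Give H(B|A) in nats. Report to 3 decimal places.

Chain rule: H(B|A) = H(A,B) − H(A).
Marginals: p(A) = (0.6700, 0.2200, 0.1100), p(B) = (0.5200, 0.4800).
H(A,B) = 1.5115 nats; H(A) = 0.8442 nats.
H(B|A) = 1.5115 − 0.8442 = 0.667 nats.

0.667 nats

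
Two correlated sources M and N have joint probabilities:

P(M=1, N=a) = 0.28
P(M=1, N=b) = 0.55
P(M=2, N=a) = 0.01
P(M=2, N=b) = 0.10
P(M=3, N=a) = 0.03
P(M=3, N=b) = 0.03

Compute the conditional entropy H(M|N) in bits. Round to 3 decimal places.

0.786 bits

Chain rule: H(M|N) = H(M,N) − H(N).
Marginals: p(M) = (0.8300, 0.1100, 0.0600), p(N) = (0.3200, 0.6800).
H(M,N) = 1.6908 bits; H(N) = 0.9044 bits.
H(M|N) = 1.6908 − 0.9044 = 0.786 bits.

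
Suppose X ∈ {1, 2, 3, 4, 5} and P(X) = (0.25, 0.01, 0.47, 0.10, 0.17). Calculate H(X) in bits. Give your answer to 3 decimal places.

1.845 bits

H(X) = −Σ p·log₂ p.
  −(0.25)·log₂(0.25) = 0.5000
  −(0.01)·log₂(0.01) = 0.0664
  −(0.47)·log₂(0.47) = 0.5120
  −(0.10)·log₂(0.10) = 0.3322
  −(0.17)·log₂(0.17) = 0.4346
Sum: 0.5000 + 0.0664 + 0.5120 + 0.3322 + 0.4346 = 1.845 bits.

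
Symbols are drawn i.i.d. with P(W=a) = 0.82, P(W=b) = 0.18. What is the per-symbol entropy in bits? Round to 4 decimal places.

0.6801 bits

H(W) = −Σ p·log₂ p.
  −(0.82)·log₂(0.82) = 0.23477
  −(0.18)·log₂(0.18) = 0.44531
Sum: 0.23477 + 0.44531 = 0.6801 bits.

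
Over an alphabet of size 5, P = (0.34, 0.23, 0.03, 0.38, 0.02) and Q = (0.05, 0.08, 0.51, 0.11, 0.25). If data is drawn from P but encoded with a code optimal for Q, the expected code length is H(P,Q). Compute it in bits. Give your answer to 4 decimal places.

H(P,Q) = −Σ p·log₂ q.
  −0.34·log₂(0.05) = 1.46946
  −0.23·log₂(0.08) = 0.83809
  −0.03·log₂(0.51) = 0.02914
  −0.38·log₂(0.11) = 1.21008
  −0.02·log₂(0.25) = 0.04000
H(P,Q) = 3.5868 bits.

3.5868 bits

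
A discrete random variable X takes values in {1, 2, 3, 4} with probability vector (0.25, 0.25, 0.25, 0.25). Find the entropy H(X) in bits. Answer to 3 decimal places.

2.000 bits

H(X) = −Σ p·log₂ p.
  −(0.25)·log₂(0.25) = 0.5000
  −(0.25)·log₂(0.25) = 0.5000
  −(0.25)·log₂(0.25) = 0.5000
  −(0.25)·log₂(0.25) = 0.5000
Sum: 0.5000 + 0.5000 + 0.5000 + 0.5000 = 2.000 bits.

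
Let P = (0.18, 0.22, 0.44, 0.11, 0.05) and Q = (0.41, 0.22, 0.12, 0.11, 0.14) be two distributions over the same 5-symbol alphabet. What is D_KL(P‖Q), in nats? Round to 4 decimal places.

D(P‖Q) = Σ p·ln(p/q).
  0.18·ln(0.18/0.41) = -0.14818
  0.22·ln(0.22/0.22) = 0.00000
  0.44·ln(0.44/0.12) = 0.57168
  0.11·ln(0.11/0.11) = 0.00000
  0.05·ln(0.05/0.14) = -0.05148
D(P‖Q) = 0.3720 nats.

0.3720 nats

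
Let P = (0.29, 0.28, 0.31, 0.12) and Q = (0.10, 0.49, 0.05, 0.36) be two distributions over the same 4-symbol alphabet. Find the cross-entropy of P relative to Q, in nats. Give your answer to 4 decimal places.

H(P,Q) = −Σ p·ln q.
  −0.29·ln(0.10) = 0.66775
  −0.28·ln(0.49) = 0.19974
  −0.31·ln(0.05) = 0.92868
  −0.12·ln(0.36) = 0.12260
H(P,Q) = 1.9188 nats.

1.9188 nats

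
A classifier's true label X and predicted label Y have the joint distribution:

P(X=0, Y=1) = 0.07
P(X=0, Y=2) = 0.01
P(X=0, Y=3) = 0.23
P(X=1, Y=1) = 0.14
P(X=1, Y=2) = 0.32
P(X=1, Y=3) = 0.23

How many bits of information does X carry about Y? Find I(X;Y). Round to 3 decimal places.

Marginals: p(X) = (0.3100, 0.6900), p(Y) = (0.2100, 0.3300, 0.4600).
I(X;Y) = H(X) + H(Y) − H(X,Y).
H(X) = 0.8932, H(Y) = 1.5160, H(X,Y) = 2.2335.
I(X;Y) = 0.8932 + 1.5160 − 2.2335 = 0.176 bits.

0.176 bits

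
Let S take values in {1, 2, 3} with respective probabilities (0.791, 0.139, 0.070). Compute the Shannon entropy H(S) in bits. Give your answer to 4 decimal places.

H(S) = −Σ p·log₂ p.
  −(0.791)·log₂(0.791) = 0.26756
  −(0.139)·log₂(0.139) = 0.39571
  −(0.070)·log₂(0.070) = 0.26856
Sum: 0.26756 + 0.39571 + 0.26856 = 0.9318 bits.

0.9318 bits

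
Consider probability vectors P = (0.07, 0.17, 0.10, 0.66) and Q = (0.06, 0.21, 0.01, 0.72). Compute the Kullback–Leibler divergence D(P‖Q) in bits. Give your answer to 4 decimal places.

D(P‖Q) = Σ p·log₂(p/q).
  0.07·log₂(0.07/0.06) = 0.01557
  0.17·log₂(0.17/0.21) = -0.05183
  0.10·log₂(0.10/0.01) = 0.33219
  0.66·log₂(0.66/0.72) = -0.08285
D(P‖Q) = 0.2131 bits.

0.2131 bits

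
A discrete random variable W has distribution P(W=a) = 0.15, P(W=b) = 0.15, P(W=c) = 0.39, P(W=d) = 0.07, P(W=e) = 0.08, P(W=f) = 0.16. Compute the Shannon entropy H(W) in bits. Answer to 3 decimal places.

H(W) = −Σ p·log₂ p.
  −(0.15)·log₂(0.15) = 0.4105
  −(0.15)·log₂(0.15) = 0.4105
  −(0.39)·log₂(0.39) = 0.5298
  −(0.07)·log₂(0.07) = 0.2686
  −(0.08)·log₂(0.08) = 0.2915
  −(0.16)·log₂(0.16) = 0.4230
Sum: 0.4105 + 0.4105 + 0.5298 + 0.2686 + 0.2915 + 0.4230 = 2.334 bits.

2.334 bits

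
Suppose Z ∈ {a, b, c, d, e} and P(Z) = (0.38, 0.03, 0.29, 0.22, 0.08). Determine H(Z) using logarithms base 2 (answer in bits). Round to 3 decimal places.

H(Z) = −Σ p·log₂ p.
  −(0.38)·log₂(0.38) = 0.5305
  −(0.03)·log₂(0.03) = 0.1518
  −(0.29)·log₂(0.29) = 0.5179
  −(0.22)·log₂(0.22) = 0.4806
  −(0.08)·log₂(0.08) = 0.2915
Sum: 0.5305 + 0.1518 + 0.5179 + 0.4806 + 0.2915 = 1.972 bits.

1.972 bits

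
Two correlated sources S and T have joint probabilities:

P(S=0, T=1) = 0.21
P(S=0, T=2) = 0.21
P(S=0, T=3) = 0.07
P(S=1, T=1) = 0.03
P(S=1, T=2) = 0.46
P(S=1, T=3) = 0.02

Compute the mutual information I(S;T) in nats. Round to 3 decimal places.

0.138 nats

Marginals: p(S) = (0.4900, 0.5100), p(T) = (0.2400, 0.6700, 0.0900).
I(S;T) = Σ p(x,y)·ln[p(x,y)/(p(x)p(y))].
  (0,1): 0.21·ln(1.7857) = 0.1218
  (0,2): 0.21·ln(0.6397) = -0.0938
  (0,3): 0.07·ln(1.5873) = 0.0323
  (1,1): 0.03·ln(0.2451) = -0.0422
  (1,2): 0.46·ln(1.3462) = 0.1368
  (1,3): 0.02·ln(0.4357) = -0.0166
Sum = 0.138 nats.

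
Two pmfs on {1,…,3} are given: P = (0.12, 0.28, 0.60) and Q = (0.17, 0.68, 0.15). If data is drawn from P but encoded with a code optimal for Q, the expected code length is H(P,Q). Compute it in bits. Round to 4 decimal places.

H(P,Q) = −Σ p·log₂ q.
  −0.12·log₂(0.17) = 0.30677
  −0.28·log₂(0.68) = 0.15579
  −0.60·log₂(0.15) = 1.64218
H(P,Q) = 2.1047 bits.

2.1047 bits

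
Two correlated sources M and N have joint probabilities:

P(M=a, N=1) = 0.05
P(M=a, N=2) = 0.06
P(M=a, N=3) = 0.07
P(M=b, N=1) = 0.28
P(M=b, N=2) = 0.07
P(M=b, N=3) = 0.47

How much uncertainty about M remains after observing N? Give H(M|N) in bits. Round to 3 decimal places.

0.632 bits

Marginals: p(M) = (0.1800, 0.8200), p(N) = (0.3300, 0.1300, 0.5400).
H(M|N) = Σ p(N) · H(M|N=·).
  N=1: p=0.3300, H(M|N=1) = 0.6136
  N=2: p=0.1300, H(M|N=2) = 0.9957
  N=3: p=0.5400, H(M|N=3) = 0.5564
Weighted sum = 0.632 bits.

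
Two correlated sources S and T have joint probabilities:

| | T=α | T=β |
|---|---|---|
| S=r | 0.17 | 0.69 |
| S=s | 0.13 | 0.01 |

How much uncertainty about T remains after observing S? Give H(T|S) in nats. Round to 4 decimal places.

Marginals: p(S) = (0.8600, 0.1400), p(T) = (0.3000, 0.7000).
H(T|S) = Σ p(S) · H(T|S=·).
  S=r: p=0.8600, H(T|S=r) = 0.4972
  S=s: p=0.1400, H(T|S=s) = 0.2573
Weighted sum = 0.4636 nats.

0.4636 nats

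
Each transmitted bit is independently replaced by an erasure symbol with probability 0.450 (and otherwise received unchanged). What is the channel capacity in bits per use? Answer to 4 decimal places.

Binary erasure channel: capacity C = 1 − ε.
C = 1 − 0.450 = 0.5500 bits per channel use.

0.5500 bits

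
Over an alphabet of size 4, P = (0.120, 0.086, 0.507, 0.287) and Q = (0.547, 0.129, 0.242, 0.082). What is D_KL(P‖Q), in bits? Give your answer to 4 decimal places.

0.7467 bits

D(P‖Q) = Σ p·log₂(p/q).
  0.120·log₂(0.120/0.547) = -0.26262
  0.086·log₂(0.086/0.129) = -0.05031
  0.507·log₂(0.507/0.242) = 0.54096
  0.287·log₂(0.287/0.082) = 0.51871
D(P‖Q) = 0.7467 bits.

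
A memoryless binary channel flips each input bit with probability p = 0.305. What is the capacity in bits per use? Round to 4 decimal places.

0.1127 bits

Binary symmetric channel: C = 1 − h₂(ε) where h₂ is the binary entropy function.
h₂(0.305) = −0.305·log₂0.305 − 0.695·log₂0.695 = 0.8873.
C = 1 − 0.8873 = 0.1127 bits per channel use.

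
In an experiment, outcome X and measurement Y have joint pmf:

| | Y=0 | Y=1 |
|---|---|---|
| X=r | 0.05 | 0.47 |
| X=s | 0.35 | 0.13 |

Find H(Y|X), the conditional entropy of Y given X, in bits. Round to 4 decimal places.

0.6420 bits

Marginals: p(X) = (0.5200, 0.4800), p(Y) = (0.4000, 0.6000).
H(Y|X) = Σ p(X) · H(Y|X=·).
  X=r: p=0.5200, H(Y|X=r) = 0.4567
  X=s: p=0.4800, H(Y|X=s) = 0.8427
Weighted sum = 0.6420 bits.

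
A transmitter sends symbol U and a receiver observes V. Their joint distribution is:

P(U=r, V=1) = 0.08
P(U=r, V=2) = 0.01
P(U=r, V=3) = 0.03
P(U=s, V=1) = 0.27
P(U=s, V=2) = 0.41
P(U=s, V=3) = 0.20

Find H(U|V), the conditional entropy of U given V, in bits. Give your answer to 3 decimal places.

Marginals: p(U) = (0.1200, 0.8800), p(V) = (0.3500, 0.4200, 0.2300).
H(U|V) = Σ p(V) · H(U|V=·).
  V=1: p=0.3500, H(U|V=1) = 0.7755
  V=2: p=0.4200, H(U|V=2) = 0.1623
  V=3: p=0.2300, H(U|V=3) = 0.5586
Weighted sum = 0.468 bits.

0.468 bits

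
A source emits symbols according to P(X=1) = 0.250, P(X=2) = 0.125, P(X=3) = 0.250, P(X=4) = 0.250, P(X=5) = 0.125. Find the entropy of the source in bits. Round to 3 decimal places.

2.250 bits

H(X) = −Σ p·log₂ p.
  −(0.250)·log₂(0.250) = 0.5000
  −(0.125)·log₂(0.125) = 0.3750
  −(0.250)·log₂(0.250) = 0.5000
  −(0.250)·log₂(0.250) = 0.5000
  −(0.125)·log₂(0.125) = 0.3750
Sum: 0.5000 + 0.3750 + 0.5000 + 0.5000 + 0.3750 = 2.250 bits.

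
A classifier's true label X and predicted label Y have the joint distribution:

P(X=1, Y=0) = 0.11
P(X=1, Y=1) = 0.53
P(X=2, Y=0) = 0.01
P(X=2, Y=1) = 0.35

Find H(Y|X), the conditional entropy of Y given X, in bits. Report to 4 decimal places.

Marginals: p(X) = (0.6400, 0.3600), p(Y) = (0.1200, 0.8800).
H(Y|X) = Σ p(X) · H(Y|X=·).
  X=1: p=0.6400, H(Y|X=1) = 0.6620
  X=2: p=0.3600, H(Y|X=2) = 0.1831
Weighted sum = 0.4896 bits.

0.4896 bits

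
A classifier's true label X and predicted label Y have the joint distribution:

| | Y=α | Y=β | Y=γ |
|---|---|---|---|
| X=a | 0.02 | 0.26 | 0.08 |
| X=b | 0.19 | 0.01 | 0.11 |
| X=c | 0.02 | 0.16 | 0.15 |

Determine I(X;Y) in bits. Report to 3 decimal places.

Marginals: p(X) = (0.3600, 0.3100, 0.3300), p(Y) = (0.2300, 0.4300, 0.3400).
I(X;Y) = H(X) + H(Y) − H(X,Y).
H(X) = 1.5822, H(Y) = 1.5404, H(X,Y) = 2.7281.
I(X;Y) = 1.5822 + 1.5404 − 2.7281 = 0.395 bits.

0.395 bits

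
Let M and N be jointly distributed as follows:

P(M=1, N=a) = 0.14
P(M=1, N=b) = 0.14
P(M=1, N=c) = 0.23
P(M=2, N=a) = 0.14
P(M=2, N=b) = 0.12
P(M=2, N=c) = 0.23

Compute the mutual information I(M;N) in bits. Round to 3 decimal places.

Marginals: p(M) = (0.5100, 0.4900), p(N) = (0.2800, 0.2600, 0.4600).
I(M;N) = H(M) + H(N) − H(M,N).
H(M) = 0.9997, H(N) = 1.5348, H(M,N) = 2.5337.
I(M;N) = 0.9997 + 1.5348 − 2.5337 = 0.001 bits.

0.001 bits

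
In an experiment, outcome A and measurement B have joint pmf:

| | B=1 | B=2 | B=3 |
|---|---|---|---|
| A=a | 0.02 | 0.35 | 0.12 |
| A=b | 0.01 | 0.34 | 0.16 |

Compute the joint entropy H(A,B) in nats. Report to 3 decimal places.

1.406 nats

H(A,B) = −Σ p(x,y)·ln p(x,y) over all 6 cells.
  cell (a,1): −0.02·ln0.02 = 0.0782
  cell (a,2): −0.35·ln0.35 = 0.3674
  cell (a,3): −0.12·ln0.12 = 0.2544
  cell (b,1): −0.01·ln0.01 = 0.0461
  cell (b,2): −0.34·ln0.34 = 0.3668
  cell (b,3): −0.16·ln0.16 = 0.2932
Sum = 1.406 nats.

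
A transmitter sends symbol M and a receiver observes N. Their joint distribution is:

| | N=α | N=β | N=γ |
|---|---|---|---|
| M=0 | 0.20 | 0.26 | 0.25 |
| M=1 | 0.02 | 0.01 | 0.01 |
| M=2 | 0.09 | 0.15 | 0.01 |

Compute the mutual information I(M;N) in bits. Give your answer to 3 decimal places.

0.091 bits

Marginals: p(M) = (0.7100, 0.0400, 0.2500), p(N) = (0.3100, 0.4200, 0.2700).
I(M;N) = H(M) + H(N) − H(M,N).
H(M) = 1.0366, H(N) = 1.5595, H(M,N) = 2.5051.
I(M;N) = 1.0366 + 1.5595 − 2.5051 = 0.091 bits.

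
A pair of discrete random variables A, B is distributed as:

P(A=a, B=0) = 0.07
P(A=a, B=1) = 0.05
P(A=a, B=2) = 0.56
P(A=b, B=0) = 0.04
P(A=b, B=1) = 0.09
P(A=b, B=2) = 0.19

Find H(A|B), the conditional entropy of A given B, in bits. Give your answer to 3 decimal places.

0.848 bits

Chain rule: H(A|B) = H(A,B) − H(B).
Marginals: p(A) = (0.6800, 0.3200), p(B) = (0.1100, 0.1400, 0.7500).
H(A,B) = 1.9067 bits; H(B) = 1.0587 bits.
H(A|B) = 1.9067 − 1.0587 = 0.848 bits.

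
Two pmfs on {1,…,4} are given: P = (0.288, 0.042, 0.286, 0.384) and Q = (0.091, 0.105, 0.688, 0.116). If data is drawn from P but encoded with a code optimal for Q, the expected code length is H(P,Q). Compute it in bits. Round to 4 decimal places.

H(P,Q) = −Σ p·log₂ q.
  −0.288·log₂(0.091) = 0.99590
  −0.042·log₂(0.105) = 0.13656
  −0.286·log₂(0.688) = 0.15430
  −0.384·log₂(0.116) = 1.19340
H(P,Q) = 2.4802 bits.

2.4802 bits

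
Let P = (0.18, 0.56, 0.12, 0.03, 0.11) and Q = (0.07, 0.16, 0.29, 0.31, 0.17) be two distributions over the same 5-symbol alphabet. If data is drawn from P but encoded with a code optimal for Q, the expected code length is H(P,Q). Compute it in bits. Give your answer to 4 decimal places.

H(P,Q) = −Σ p·log₂ q.
  −0.18·log₂(0.07) = 0.69057
  −0.56·log₂(0.16) = 1.48056
  −0.12·log₂(0.29) = 0.21431
  −0.03·log₂(0.31) = 0.05069
  −0.11·log₂(0.17) = 0.28120
H(P,Q) = 2.7173 bits.

2.7173 bits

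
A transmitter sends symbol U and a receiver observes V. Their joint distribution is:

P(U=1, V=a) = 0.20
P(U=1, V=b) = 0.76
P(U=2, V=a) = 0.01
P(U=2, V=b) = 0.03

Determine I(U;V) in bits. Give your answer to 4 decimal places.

Marginals: p(U) = (0.9600, 0.0400), p(V) = (0.2100, 0.7900).
I(U;V) = Σ p(x,y)·log₂[p(x,y)/(p(x)p(y))].
  (1,a): 0.20·log₂(0.9921) = -0.00230
  (1,b): 0.76·log₂(1.0021) = 0.00231
  (2,a): 0.01·log₂(1.1905) = 0.00252
  (2,b): 0.03·log₂(0.9494) = -0.00225
Sum = 0.0003 bits.

0.0003 bits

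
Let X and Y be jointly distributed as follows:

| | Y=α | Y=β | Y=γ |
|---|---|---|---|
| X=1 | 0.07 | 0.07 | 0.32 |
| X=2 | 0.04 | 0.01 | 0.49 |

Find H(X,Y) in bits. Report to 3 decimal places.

1.820 bits

H(X,Y) = −Σ p(x,y)·log₂ p(x,y) over all 6 cells.
  cell (1,α): −0.07·log₂0.07 = 0.2686
  cell (1,β): −0.07·log₂0.07 = 0.2686
  cell (1,γ): −0.32·log₂0.32 = 0.5260
  cell (2,α): −0.04·log₂0.04 = 0.1858
  cell (2,β): −0.01·log₂0.01 = 0.0664
  cell (2,γ): −0.49·log₂0.49 = 0.5043
Sum = 1.820 bits.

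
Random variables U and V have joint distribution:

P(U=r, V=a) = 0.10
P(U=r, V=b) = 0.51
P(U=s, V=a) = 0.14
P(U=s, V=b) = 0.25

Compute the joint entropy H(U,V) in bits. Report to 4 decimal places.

1.7247 bits

H(U,V) = −Σ p(x,y)·log₂ p(x,y) over all 4 cells.
  cell (r,a): −0.10·log₂0.10 = 0.33219
  cell (r,b): −0.51·log₂0.51 = 0.49543
  cell (s,a): −0.14·log₂0.14 = 0.39711
  cell (s,b): −0.25·log₂0.25 = 0.50000
Sum = 1.7247 bits.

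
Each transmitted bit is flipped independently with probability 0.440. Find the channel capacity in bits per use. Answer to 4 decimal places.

Binary symmetric channel: C = 1 − h₂(ε) where h₂ is the binary entropy function.
h₂(0.440) = −0.440·log₂0.440 − 0.560·log₂0.560 = 0.9896.
C = 1 − 0.9896 = 0.0104 bits per channel use.

0.0104 bits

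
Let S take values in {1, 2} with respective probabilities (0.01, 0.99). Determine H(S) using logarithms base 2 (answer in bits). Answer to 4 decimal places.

0.0808 bits

H(S) = −Σ p·log₂ p.
  −(0.01)·log₂(0.01) = 0.06644
  −(0.99)·log₂(0.99) = 0.01435
Sum: 0.06644 + 0.01435 = 0.0808 bits.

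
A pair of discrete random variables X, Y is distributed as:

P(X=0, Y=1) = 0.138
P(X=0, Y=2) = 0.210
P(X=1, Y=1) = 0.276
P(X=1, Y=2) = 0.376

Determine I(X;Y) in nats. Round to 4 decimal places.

0.0003 nats

Marginals: p(X) = (0.3480, 0.6520), p(Y) = (0.4140, 0.5860).
I(X;Y) = Σ p(x,y)·ln[p(x,y)/(p(x)p(y))].
  (0,1): 0.138·ln(0.9579) = -0.00594
  (0,2): 0.210·ln(1.0298) = 0.00616
  (1,1): 0.276·ln(1.0225) = 0.00614
  (1,2): 0.376·ln(0.9841) = -0.00602
Sum = 0.0003 nats.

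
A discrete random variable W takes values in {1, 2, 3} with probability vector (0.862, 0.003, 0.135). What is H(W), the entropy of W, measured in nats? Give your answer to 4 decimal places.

H(W) = −Σ p·ln p.
  −(0.862)·ln(0.862) = 0.12801
  −(0.003)·ln(0.003) = 0.01743
  −(0.135)·ln(0.135) = 0.27033
Sum: 0.12801 + 0.01743 + 0.27033 = 0.4158 nats.

0.4158 nats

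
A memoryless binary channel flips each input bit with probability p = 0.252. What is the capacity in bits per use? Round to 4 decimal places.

0.1856 bits

Binary symmetric channel: C = 1 − h₂(ε) where h₂ is the binary entropy function.
h₂(0.252) = −0.252·log₂0.252 − 0.748·log₂0.748 = 0.8144.
C = 1 − 0.8144 = 0.1856 bits per channel use.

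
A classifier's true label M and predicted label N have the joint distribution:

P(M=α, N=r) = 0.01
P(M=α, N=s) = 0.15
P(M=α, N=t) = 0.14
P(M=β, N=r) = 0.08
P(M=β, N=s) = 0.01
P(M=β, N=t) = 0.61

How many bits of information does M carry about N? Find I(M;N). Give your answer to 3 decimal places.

Marginals: p(M) = (0.3000, 0.7000), p(N) = (0.0900, 0.1600, 0.7500).
I(M;N) = Σ p(x,y)·log₂[p(x,y)/(p(x)p(y))].
  (α,r): 0.01·log₂(0.3704) = -0.0143
  (α,s): 0.15·log₂(3.1250) = 0.2466
  (α,t): 0.14·log₂(0.6222) = -0.0958
  (β,r): 0.08·log₂(1.2698) = 0.0276
  (β,s): 0.01·log₂(0.0893) = -0.0349
  (β,t): 0.61·log₂(1.1619) = 0.1321
Sum = 0.261 bits.

0.261 bits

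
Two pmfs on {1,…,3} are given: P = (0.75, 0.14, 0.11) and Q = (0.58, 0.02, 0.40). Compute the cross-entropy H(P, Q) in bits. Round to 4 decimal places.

1.5250 bits

H(P,Q) = −Σ p·log₂ q.
  −0.75·log₂(0.58) = 0.58941
  −0.14·log₂(0.02) = 0.79014
  −0.11·log₂(0.40) = 0.14541
H(P,Q) = 1.5250 bits.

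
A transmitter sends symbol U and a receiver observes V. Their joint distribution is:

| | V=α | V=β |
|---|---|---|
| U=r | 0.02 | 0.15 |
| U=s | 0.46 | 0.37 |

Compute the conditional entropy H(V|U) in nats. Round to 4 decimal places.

0.6320 nats

Chain rule: H(V|U) = H(U,V) − H(U).
Marginals: p(U) = (0.1700, 0.8300), p(V) = (0.4800, 0.5200).
H(U,V) = 1.0879 nats; H(U) = 0.4559 nats.
H(V|U) = 1.0879 − 0.4559 = 0.6320 nats.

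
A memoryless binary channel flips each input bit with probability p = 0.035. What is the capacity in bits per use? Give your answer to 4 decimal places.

Binary symmetric channel: C = 1 − h₂(ε) where h₂ is the binary entropy function.
h₂(0.035) = −0.035·log₂0.035 − 0.965·log₂0.965 = 0.2189.
C = 1 − 0.2189 = 0.7811 bits per channel use.

0.7811 bits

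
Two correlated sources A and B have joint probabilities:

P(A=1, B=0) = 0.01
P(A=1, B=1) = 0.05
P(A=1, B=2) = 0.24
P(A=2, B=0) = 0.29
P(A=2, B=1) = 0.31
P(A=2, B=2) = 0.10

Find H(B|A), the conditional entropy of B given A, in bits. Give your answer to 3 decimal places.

1.269 bits

Marginals: p(A) = (0.3000, 0.7000), p(B) = (0.3000, 0.3600, 0.3400).
H(B|A) = Σ p(A) · H(B|A=·).
  A=1: p=0.3000, H(B|A=1) = 0.8519
  A=2: p=0.7000, H(B|A=2) = 1.4481
Weighted sum = 1.269 bits.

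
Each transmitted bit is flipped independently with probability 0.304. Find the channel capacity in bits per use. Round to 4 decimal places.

0.1139 bits

Binary symmetric channel: C = 1 − h₂(ε) where h₂ is the binary entropy function.
h₂(0.304) = −0.304·log₂0.304 − 0.696·log₂0.696 = 0.8861.
C = 1 − 0.8861 = 0.1139 bits per channel use.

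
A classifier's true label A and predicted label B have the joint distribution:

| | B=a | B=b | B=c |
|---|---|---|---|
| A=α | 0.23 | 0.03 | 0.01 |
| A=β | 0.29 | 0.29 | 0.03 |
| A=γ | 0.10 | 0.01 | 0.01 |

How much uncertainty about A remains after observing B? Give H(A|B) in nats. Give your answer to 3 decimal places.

0.823 nats

Marginals: p(A) = (0.2700, 0.6100, 0.1200), p(B) = (0.6200, 0.3300, 0.0500).
H(A|B) = Σ p(B) · H(A|B=·).
  B=a: p=0.6200, H(A|B=a) = 1.0176
  B=b: p=0.3300, H(A|B=b) = 0.4375
  B=c: p=0.0500, H(A|B=c) = 0.9503
Weighted sum = 0.823 nats.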